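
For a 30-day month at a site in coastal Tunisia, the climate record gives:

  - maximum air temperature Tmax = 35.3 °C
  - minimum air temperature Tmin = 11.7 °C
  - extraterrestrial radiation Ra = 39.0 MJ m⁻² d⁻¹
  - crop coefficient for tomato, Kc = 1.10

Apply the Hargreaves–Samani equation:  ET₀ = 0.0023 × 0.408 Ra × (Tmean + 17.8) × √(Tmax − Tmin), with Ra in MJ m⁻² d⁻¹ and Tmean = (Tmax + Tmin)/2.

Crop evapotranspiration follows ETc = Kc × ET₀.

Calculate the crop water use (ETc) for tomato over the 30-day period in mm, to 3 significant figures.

242 mm

Tmean = (35.3 + 11.7)/2 = 23.50 °C
0.408 Ra = 0.408 × 39.0 = 15.9120 mm/d equivalent
ET₀ = 0.0023 × 15.9120 × (23.50 + 17.8) × √23.6 = 0.0023 × 15.9120 × 41.30 × 4.8580 = 7.3428 mm/d
ETc = Kc × ET₀ = 1.10 × 7.3428 = 8.0771 mm/d
Over 30 days: 8.0771 × 30 = 242.313 mm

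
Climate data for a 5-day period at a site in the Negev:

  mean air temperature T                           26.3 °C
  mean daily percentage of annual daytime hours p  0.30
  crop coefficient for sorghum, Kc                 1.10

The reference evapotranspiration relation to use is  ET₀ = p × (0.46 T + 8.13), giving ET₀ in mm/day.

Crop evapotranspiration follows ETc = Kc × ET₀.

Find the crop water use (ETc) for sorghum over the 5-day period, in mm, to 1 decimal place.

33.4 mm

ET₀ = 0.30 × (0.46 × 26.3 + 8.13) = 0.30 × 20.228 = 6.0684 mm/d
ETc = Kc × ET₀ = 1.10 × 6.0684 = 6.6752 mm/d
Over 5 days: 6.6752 × 5 = 33.376 mm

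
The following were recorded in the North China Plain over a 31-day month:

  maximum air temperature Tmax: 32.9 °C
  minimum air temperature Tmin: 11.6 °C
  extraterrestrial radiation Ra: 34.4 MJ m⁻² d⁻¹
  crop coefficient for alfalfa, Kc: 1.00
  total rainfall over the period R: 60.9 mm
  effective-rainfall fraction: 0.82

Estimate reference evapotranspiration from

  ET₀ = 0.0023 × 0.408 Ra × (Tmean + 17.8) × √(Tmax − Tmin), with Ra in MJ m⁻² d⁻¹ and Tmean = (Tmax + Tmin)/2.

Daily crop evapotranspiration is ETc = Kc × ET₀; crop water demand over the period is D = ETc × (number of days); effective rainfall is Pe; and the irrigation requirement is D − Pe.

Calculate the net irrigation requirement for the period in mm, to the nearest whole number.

Tmean = (32.9 + 11.6)/2 = 22.25 °C
0.408 Ra = 0.408 × 34.4 = 14.0352 mm/d equivalent
ET₀ = 0.0023 × 14.0352 × (22.25 + 17.8) × √21.3 = 0.0023 × 14.0352 × 40.05 × 4.6152 = 5.9668 mm/d
ETc = Kc × ET₀ = 1.00 × 5.9668 = 5.9668 mm/d
Crop demand D = ETc × 31 d = 5.9668 × 31 = 184.971 mm
Pe = 0.82 × 60.9 = 49.938 mm
D − Pe = 184.971 − 49.938 = 135.033 mm

135 mm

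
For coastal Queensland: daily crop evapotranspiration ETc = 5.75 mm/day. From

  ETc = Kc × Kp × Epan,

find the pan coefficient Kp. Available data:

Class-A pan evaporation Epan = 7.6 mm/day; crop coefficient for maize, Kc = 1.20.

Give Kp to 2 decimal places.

0.63

ETc = Kc × Kp × Epan  ⇒  Kp = ETc / (Kc × Epan)
Kp = 5.75 / (1.20 × 7.6) = 5.75 / 9.120 = 0.6305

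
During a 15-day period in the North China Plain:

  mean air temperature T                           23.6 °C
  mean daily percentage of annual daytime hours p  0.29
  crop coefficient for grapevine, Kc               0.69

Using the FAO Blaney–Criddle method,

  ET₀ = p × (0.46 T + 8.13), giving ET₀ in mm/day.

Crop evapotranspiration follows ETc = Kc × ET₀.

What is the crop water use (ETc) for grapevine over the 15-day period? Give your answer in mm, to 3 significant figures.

57.0 mm

ET₀ = 0.29 × (0.46 × 23.6 + 8.13) = 0.29 × 18.986 = 5.5059 mm/d
ETc = Kc × ET₀ = 0.69 × 5.5059 = 3.7991 mm/d
Over 15 days: 3.7991 × 15 = 56.987 mm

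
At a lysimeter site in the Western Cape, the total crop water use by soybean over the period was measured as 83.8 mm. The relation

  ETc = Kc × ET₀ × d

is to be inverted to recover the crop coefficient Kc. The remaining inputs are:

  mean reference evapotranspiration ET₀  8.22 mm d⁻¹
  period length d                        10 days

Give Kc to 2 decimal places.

1.02

ETc = Kc × ET₀ × d  ⇒  Kc = ETc / (ET₀ × d)
Kc = 83.8 / (8.22 × 10) = 83.8 / 82.20 = 1.0195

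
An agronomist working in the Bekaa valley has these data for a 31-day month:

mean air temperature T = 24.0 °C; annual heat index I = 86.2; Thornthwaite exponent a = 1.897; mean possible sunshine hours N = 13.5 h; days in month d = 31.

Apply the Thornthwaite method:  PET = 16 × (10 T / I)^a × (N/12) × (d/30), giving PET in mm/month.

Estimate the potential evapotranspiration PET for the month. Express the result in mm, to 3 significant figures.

130 mm

10T/I = 10 × 24.0 / 86.2 = 2.7842
(10T/I)^a = 2.7842^1.897 = 6.9758
Uncorrected PET = 16 × 6.9758 = 111.613 mm
Correction = (N/12)(d/30) = (13.5/12)(31/30) = 1.1625
PET = 111.613 × 1.1625 = 129.750 mm/month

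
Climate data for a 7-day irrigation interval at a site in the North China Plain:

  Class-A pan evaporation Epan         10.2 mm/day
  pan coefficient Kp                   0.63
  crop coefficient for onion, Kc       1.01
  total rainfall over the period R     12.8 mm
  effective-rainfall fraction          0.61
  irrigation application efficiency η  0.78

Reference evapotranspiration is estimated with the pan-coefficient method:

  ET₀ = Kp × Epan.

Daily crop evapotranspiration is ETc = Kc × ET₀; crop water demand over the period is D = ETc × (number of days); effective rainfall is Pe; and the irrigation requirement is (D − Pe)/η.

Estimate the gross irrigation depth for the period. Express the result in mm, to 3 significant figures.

48.2 mm

ET₀ = 0.63 × 10.2 = 6.4260 mm/d
ETc = Kc × ET₀ = 1.01 × 6.4260 = 6.4903 mm/d
Crop demand D = ETc × 7 d = 6.4903 × 7 = 45.432 mm
Pe = 0.61 × 12.8 = 7.808 mm
D − Pe = 45.432 − 7.808 = 37.624 mm
Gross irrigation = 37.624 / 0.78 = 48.236 mm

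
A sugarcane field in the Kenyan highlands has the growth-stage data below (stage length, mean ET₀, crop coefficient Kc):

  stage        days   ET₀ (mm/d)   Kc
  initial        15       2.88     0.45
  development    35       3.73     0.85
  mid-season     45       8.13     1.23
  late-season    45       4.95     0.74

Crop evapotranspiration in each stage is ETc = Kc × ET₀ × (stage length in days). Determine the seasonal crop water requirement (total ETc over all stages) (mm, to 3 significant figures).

initial: 0.45 × 2.88 × 15 = 19.44 mm
development: 0.85 × 3.73 × 35 = 110.97 mm
mid-season: 1.23 × 8.13 × 45 = 450.00 mm
late-season: 0.74 × 4.95 × 45 = 164.84 mm
Seasonal total = 745.25 mm

745 mm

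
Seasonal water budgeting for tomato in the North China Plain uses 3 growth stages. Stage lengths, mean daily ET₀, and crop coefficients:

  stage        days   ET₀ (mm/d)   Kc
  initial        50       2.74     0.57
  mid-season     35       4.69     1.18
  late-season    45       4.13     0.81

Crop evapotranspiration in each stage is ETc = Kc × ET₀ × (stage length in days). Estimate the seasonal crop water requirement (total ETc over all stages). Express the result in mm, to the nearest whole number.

initial: 0.57 × 2.74 × 50 = 78.09 mm
mid-season: 1.18 × 4.69 × 35 = 193.70 mm
late-season: 0.81 × 4.13 × 45 = 150.54 mm
Seasonal total = 422.33 mm

422 mm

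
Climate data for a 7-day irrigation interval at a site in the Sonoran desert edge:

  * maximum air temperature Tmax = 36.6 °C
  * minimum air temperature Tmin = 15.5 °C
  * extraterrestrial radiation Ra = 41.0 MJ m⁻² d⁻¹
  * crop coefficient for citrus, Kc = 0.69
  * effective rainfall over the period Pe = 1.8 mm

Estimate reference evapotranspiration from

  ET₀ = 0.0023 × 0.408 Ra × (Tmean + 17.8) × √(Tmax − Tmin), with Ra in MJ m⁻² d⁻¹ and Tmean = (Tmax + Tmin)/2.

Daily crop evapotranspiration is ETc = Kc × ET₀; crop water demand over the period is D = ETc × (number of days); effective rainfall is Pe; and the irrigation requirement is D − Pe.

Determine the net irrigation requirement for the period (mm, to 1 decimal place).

Tmean = (36.6 + 15.5)/2 = 26.05 °C
0.408 Ra = 0.408 × 41.0 = 16.7280 mm/d equivalent
ET₀ = 0.0023 × 16.7280 × (26.05 + 17.8) × √21.1 = 0.0023 × 16.7280 × 43.85 × 4.5935 = 7.7497 mm/d
ETc = Kc × ET₀ = 0.69 × 7.7497 = 5.3473 mm/d
Crop demand D = ETc × 7 d = 5.3473 × 7 = 37.431 mm
D − Pe = 37.431 − 1.8 = 35.631 mm

35.6 mm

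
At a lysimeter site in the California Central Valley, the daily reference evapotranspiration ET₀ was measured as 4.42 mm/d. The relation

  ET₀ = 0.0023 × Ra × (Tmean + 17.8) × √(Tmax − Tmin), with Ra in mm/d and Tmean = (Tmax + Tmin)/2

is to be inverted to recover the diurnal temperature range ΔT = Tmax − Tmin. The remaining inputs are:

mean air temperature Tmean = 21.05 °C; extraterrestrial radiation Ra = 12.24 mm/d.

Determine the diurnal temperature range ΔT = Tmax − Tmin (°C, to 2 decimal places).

16.33 °C

√ΔT = ET₀ / [0.0023 × Ra × (Tmean+17.8)] = 4.42 / (0.0023 × 12.24 × 38.85) = 4.0413
ΔT = 4.0413² = 16.332 °C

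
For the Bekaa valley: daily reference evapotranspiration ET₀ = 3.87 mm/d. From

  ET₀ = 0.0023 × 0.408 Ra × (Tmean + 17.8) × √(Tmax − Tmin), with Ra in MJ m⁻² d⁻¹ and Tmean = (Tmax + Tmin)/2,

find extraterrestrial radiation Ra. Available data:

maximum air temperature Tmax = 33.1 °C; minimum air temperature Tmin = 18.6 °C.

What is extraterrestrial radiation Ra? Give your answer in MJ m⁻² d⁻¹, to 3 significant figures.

Tmean = (33.1+18.6)/2 = 25.85 °C; ΔT = 14.5
Ra = ET₀ / [0.0023 × 0.408 × (Tmean+17.8) × √ΔT]
   = 3.87 / (0.0023 × 0.408 × 43.65 × 3.8079) = 24.812 MJ m⁻² d⁻¹

24.8 MJ m⁻² d⁻¹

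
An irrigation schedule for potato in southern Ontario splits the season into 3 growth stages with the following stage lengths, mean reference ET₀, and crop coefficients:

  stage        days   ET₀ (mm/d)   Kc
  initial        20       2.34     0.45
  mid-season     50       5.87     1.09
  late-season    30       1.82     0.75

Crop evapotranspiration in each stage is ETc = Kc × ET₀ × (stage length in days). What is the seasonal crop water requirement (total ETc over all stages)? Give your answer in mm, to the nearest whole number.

382 mm

initial: 0.45 × 2.34 × 20 = 21.06 mm
mid-season: 1.09 × 5.87 × 50 = 319.92 mm
late-season: 0.75 × 1.82 × 30 = 40.95 mm
Seasonal total = 381.93 mm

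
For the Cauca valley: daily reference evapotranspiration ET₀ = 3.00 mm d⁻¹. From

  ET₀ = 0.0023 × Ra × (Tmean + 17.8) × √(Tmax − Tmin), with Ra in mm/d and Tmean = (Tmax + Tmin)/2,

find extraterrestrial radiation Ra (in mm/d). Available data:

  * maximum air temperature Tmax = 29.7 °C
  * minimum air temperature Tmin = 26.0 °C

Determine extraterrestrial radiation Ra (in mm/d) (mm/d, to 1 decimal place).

14.9 mm/d

Tmean = 27.85 °C; √ΔT = 1.9235
Ra = ET₀ / [0.0023 × (Tmean+17.8) × √ΔT] = 3.00 / (0.0023 × 45.65 × 1.9235) = 14.855 mm/d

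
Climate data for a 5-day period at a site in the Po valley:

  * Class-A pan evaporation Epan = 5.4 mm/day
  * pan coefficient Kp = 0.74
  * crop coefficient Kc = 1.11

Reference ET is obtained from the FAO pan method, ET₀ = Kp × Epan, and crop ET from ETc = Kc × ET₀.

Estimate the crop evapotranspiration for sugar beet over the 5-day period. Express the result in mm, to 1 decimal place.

ET₀ = 0.74 × 5.4 = 3.9960 mm/d
ETc = Kc × ET₀ = 1.11 × 3.9960 = 4.4356 mm/d
Over 5 days: 4.4356 × 5 = 22.178 mm

22.2 mm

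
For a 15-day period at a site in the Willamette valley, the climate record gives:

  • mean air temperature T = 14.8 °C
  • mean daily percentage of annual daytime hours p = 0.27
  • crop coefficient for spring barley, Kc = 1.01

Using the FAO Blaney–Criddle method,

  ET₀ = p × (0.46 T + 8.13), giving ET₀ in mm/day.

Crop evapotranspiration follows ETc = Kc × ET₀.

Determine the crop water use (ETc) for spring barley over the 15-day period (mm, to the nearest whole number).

61 mm

ET₀ = 0.27 × (0.46 × 14.8 + 8.13) = 0.27 × 14.938 = 4.0333 mm/d
ETc = Kc × ET₀ = 1.01 × 4.0333 = 4.0736 mm/d
Over 15 days: 4.0736 × 15 = 61.104 mm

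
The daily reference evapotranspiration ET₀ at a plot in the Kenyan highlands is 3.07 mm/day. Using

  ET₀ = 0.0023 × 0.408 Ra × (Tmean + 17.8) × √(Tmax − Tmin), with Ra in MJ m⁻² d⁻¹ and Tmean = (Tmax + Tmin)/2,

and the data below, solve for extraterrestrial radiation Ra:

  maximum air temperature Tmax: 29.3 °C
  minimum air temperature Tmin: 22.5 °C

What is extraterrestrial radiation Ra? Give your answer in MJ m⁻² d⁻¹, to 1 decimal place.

Tmean = (29.3+22.5)/2 = 25.90 °C; ΔT = 6.8
Ra = ET₀ / [0.0023 × 0.408 × (Tmean+17.8) × √ΔT]
   = 3.07 / (0.0023 × 0.408 × 43.70 × 2.6077) = 28.709 MJ m⁻² d⁻¹

28.7 MJ m⁻² d⁻¹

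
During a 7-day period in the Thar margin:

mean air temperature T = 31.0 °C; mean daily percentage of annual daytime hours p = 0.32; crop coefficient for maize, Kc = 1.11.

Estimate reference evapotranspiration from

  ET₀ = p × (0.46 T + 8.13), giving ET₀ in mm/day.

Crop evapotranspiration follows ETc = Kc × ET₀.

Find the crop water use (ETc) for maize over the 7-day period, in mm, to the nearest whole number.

56 mm

ET₀ = 0.32 × (0.46 × 31.0 + 8.13) = 0.32 × 22.390 = 7.1648 mm/d
ETc = Kc × ET₀ = 1.11 × 7.1648 = 7.9529 mm/d
Over 7 days: 7.9529 × 7 = 55.670 mm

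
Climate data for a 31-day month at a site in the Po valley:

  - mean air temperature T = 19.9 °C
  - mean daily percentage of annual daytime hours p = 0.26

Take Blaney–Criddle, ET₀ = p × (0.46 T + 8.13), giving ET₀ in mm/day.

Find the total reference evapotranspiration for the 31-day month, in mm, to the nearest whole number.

ET₀ = 0.26 × (0.46 × 19.9 + 8.13) = 0.26 × 17.284 = 4.4938 mm/d
Monthly total = 4.4938 × 31 = 139.308 mm

139 mm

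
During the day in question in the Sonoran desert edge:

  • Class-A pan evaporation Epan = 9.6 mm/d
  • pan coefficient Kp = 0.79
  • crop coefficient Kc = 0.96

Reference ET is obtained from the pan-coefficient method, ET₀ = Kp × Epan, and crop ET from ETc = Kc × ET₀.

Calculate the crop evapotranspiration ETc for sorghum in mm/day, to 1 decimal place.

7.3 mm/day

ET₀ = 0.79 × 9.6 = 7.5840 mm/d
ETc = Kc × ET₀ = 0.96 × 7.5840 = 7.2806 mm/d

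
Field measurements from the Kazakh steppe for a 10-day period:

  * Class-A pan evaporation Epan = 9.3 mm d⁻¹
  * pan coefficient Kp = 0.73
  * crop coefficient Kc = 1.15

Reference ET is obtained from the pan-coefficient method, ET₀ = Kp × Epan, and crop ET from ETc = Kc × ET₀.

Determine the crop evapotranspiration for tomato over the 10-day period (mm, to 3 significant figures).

ET₀ = 0.73 × 9.3 = 6.7890 mm/d
ETc = Kc × ET₀ = 1.15 × 6.7890 = 7.8074 mm/d
Over 10 days: 7.8074 × 10 = 78.074 mm

78.1 mm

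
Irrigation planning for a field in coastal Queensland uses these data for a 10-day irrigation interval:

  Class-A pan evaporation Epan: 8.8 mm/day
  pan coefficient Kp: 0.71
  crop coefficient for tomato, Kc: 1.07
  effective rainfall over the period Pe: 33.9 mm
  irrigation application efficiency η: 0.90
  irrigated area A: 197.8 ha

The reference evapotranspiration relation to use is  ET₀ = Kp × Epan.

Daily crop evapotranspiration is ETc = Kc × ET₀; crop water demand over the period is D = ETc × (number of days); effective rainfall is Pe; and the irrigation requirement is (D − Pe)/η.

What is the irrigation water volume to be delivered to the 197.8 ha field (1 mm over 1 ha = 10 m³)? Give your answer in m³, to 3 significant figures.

ET₀ = 0.71 × 8.8 = 6.2480 mm/d
ETc = Kc × ET₀ = 1.07 × 6.2480 = 6.6854 mm/d
Crop demand D = ETc × 10 d = 6.6854 × 10 = 66.854 mm
D − Pe = 66.854 − 33.9 = 32.954 mm
Gross irrigation = 32.954 / 0.90 = 36.616 mm
Volume = 36.616 mm × 197.8 ha × 10 = 72426.4 m³

72400 m³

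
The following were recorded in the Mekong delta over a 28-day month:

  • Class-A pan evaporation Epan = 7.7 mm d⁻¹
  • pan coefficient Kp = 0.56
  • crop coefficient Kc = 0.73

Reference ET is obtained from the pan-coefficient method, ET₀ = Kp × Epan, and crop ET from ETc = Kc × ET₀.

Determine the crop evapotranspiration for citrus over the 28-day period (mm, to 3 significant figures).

88.1 mm

ET₀ = 0.56 × 7.7 = 4.3120 mm/d
ETc = Kc × ET₀ = 0.73 × 4.3120 = 3.1478 mm/d
Over 28 days: 3.1478 × 28 = 88.138 mm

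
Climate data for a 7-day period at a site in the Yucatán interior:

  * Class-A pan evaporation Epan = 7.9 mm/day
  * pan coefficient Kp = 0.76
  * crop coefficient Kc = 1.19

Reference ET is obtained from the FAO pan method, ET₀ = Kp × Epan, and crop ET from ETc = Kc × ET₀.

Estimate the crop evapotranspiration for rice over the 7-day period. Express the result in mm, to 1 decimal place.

50.0 mm

ET₀ = 0.76 × 7.9 = 6.0040 mm/d
ETc = Kc × ET₀ = 1.19 × 6.0040 = 7.1448 mm/d
Over 7 days: 7.1448 × 7 = 50.014 mm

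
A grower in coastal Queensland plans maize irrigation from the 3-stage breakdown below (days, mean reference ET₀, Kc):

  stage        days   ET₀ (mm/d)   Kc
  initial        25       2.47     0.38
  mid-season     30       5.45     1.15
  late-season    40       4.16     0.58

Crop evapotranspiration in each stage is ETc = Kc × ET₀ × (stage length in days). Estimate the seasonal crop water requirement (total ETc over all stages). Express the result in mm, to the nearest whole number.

308 mm

initial: 0.38 × 2.47 × 25 = 23.47 mm
mid-season: 1.15 × 5.45 × 30 = 188.03 mm
late-season: 0.58 × 4.16 × 40 = 96.51 mm
Seasonal total = 308.01 mm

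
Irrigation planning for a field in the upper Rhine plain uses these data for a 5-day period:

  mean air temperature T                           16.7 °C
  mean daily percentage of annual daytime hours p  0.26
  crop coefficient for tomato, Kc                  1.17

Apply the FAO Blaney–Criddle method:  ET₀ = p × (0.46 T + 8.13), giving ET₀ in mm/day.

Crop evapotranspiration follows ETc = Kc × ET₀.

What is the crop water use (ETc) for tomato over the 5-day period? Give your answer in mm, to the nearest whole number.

ET₀ = 0.26 × (0.46 × 16.7 + 8.13) = 0.26 × 15.812 = 4.1111 mm/d
ETc = Kc × ET₀ = 1.17 × 4.1111 = 4.8100 mm/d
Over 5 days: 4.8100 × 5 = 24.050 mm

24 mm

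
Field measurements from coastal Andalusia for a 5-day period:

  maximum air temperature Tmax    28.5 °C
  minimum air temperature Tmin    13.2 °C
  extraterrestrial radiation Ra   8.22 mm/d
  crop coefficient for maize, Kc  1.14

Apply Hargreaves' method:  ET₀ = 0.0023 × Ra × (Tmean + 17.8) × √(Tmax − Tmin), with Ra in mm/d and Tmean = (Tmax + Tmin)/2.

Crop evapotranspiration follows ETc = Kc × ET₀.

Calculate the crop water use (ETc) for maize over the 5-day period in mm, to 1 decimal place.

Tmean = (28.5 + 13.2)/2 = 20.85 °C
ET₀ = 0.0023 × 8.22 × (20.85 + 17.8) × √15.3 = 0.0023 × 8.22 × 38.65 × 3.9115 = 2.8582 mm/d
ETc = Kc × ET₀ = 1.14 × 2.8582 = 3.2583 mm/d
Over 5 days: 3.2583 × 5 = 16.292 mm

16.3 mm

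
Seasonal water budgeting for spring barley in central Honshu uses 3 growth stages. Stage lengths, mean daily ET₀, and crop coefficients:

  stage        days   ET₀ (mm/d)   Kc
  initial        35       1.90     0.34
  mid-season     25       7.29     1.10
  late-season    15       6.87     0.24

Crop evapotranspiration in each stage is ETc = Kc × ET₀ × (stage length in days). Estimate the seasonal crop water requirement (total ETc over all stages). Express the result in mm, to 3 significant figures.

248 mm

initial: 0.34 × 1.90 × 35 = 22.61 mm
mid-season: 1.10 × 7.29 × 25 = 200.48 mm
late-season: 0.24 × 6.87 × 15 = 24.73 mm
Seasonal total = 247.82 mm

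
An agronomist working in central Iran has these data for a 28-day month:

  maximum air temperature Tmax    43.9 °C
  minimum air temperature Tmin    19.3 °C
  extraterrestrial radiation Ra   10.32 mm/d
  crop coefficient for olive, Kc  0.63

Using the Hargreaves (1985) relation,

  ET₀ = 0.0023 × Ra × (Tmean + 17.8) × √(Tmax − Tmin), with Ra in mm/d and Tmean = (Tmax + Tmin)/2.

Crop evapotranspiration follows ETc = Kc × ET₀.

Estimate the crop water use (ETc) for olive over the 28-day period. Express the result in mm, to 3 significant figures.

Tmean = (43.9 + 19.3)/2 = 31.60 °C
ET₀ = 0.0023 × 10.32 × (31.60 + 17.8) × √24.6 = 0.0023 × 10.32 × 49.40 × 4.9598 = 5.8157 mm/d
ETc = Kc × ET₀ = 0.63 × 5.8157 = 3.6639 mm/d
Over 28 days: 3.6639 × 28 = 102.589 mm

103 mm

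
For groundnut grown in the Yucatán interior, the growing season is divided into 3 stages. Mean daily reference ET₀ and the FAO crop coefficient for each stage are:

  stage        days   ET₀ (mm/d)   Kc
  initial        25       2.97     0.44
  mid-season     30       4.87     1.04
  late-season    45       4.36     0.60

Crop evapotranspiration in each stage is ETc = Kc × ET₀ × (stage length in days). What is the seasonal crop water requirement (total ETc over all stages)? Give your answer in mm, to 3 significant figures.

initial: 0.44 × 2.97 × 25 = 32.67 mm
mid-season: 1.04 × 4.87 × 30 = 151.94 mm
late-season: 0.60 × 4.36 × 45 = 117.72 mm
Seasonal total = 302.33 mm

302 mm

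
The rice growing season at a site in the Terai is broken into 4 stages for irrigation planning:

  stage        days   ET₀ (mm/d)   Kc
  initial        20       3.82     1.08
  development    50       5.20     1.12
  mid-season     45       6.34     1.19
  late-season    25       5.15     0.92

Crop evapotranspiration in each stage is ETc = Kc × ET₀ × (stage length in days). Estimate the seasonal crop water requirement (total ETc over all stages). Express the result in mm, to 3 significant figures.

832 mm

initial: 1.08 × 3.82 × 20 = 82.51 mm
development: 1.12 × 5.20 × 50 = 291.20 mm
mid-season: 1.19 × 6.34 × 45 = 339.51 mm
late-season: 0.92 × 5.15 × 25 = 118.45 mm
Seasonal total = 831.67 mm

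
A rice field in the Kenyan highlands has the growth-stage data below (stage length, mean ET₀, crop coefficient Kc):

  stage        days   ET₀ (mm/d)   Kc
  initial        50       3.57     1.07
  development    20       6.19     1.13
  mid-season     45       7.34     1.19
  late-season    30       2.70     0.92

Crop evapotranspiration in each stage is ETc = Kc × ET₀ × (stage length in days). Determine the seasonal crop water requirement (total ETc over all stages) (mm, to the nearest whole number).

798 mm

initial: 1.07 × 3.57 × 50 = 191.00 mm
development: 1.13 × 6.19 × 20 = 139.89 mm
mid-season: 1.19 × 7.34 × 45 = 393.06 mm
late-season: 0.92 × 2.70 × 30 = 74.52 mm
Seasonal total = 798.47 mm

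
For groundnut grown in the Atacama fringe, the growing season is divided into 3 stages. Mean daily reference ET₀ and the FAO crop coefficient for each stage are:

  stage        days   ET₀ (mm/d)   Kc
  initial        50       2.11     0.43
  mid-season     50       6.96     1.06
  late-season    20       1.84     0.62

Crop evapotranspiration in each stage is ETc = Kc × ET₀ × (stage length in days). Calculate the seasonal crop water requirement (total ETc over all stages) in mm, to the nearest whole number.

initial: 0.43 × 2.11 × 50 = 45.37 mm
mid-season: 1.06 × 6.96 × 50 = 368.88 mm
late-season: 0.62 × 1.84 × 20 = 22.82 mm
Seasonal total = 437.07 mm

437 mm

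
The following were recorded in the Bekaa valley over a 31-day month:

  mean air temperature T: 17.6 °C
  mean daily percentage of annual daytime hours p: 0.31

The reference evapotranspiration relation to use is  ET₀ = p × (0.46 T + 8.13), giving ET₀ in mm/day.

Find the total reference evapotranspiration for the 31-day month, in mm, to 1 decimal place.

ET₀ = 0.31 × (0.46 × 17.6 + 8.13) = 0.31 × 16.226 = 5.0301 mm/d
Monthly total = 5.0301 × 31 = 155.933 mm

155.9 mm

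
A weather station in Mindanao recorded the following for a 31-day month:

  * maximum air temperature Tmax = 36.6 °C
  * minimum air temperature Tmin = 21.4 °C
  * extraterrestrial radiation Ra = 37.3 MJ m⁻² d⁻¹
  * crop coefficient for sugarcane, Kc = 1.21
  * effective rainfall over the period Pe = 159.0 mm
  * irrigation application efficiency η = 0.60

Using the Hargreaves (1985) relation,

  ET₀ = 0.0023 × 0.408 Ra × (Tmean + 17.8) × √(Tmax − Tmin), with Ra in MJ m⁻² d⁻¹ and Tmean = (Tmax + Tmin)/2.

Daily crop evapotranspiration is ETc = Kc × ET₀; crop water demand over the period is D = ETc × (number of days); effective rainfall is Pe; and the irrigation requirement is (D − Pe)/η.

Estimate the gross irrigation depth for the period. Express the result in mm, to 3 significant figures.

Tmean = (36.6 + 21.4)/2 = 29.00 °C
0.408 Ra = 0.408 × 37.3 = 15.2184 mm/d equivalent
ET₀ = 0.0023 × 15.2184 × (29.00 + 17.8) × √15.2 = 0.0023 × 15.2184 × 46.80 × 3.8987 = 6.3865 mm/d
ETc = Kc × ET₀ = 1.21 × 6.3865 = 7.7277 mm/d
Crop demand D = ETc × 31 d = 7.7277 × 31 = 239.559 mm
D − Pe = 239.559 − 159.0 = 80.559 mm
Gross irrigation = 80.559 / 0.60 = 134.265 mm

134 mm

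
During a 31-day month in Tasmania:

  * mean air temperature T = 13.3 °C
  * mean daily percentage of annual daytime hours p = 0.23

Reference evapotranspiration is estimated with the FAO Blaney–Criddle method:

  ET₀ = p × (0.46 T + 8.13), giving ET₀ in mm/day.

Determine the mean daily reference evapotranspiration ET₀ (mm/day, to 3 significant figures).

ET₀ = 0.23 × (0.46 × 13.3 + 8.13) = 0.23 × 14.248 = 3.2770 mm/d

3.28 mm/day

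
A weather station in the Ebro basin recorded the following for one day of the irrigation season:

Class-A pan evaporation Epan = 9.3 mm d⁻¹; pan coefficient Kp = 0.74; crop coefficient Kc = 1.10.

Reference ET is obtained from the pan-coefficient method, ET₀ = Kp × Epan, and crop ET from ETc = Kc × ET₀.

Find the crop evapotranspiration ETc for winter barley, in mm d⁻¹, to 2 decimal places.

ET₀ = 0.74 × 9.3 = 6.8820 mm/d
ETc = Kc × ET₀ = 1.10 × 6.8820 = 7.5702 mm/d

7.57 mm d⁻¹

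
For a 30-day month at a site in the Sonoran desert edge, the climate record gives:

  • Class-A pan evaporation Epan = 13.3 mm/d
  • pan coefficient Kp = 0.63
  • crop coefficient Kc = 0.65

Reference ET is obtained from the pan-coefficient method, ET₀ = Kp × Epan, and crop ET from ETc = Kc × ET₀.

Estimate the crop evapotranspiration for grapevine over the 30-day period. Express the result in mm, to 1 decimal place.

163.4 mm

ET₀ = 0.63 × 13.3 = 8.3790 mm/d
ETc = Kc × ET₀ = 0.65 × 8.3790 = 5.4464 mm/d
Over 30 days: 5.4464 × 30 = 163.392 mm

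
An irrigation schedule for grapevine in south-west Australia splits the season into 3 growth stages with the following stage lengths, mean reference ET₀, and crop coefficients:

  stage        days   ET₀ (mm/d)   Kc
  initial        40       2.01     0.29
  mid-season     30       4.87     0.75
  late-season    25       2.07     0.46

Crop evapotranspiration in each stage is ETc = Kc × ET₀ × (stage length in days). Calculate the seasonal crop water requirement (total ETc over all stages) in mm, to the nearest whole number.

initial: 0.29 × 2.01 × 40 = 23.32 mm
mid-season: 0.75 × 4.87 × 30 = 109.58 mm
late-season: 0.46 × 2.07 × 25 = 23.81 mm
Seasonal total = 156.71 mm

157 mm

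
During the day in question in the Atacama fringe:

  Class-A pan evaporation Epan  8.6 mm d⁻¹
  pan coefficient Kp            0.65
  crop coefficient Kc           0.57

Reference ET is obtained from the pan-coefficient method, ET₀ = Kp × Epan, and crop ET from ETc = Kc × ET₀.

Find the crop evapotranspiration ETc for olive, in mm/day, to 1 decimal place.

3.2 mm/day

ET₀ = 0.65 × 8.6 = 5.5900 mm/d
ETc = Kc × ET₀ = 0.57 × 5.5900 = 3.1863 mm/d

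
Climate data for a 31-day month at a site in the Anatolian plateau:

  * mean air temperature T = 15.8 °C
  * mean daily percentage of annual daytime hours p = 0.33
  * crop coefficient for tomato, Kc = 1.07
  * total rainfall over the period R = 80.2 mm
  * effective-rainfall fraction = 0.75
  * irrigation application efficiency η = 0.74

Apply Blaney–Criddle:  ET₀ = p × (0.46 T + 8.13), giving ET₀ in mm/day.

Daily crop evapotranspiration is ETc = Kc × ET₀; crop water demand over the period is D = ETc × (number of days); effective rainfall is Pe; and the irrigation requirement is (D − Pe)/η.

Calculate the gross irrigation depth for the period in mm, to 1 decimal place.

ET₀ = 0.33 × (0.46 × 15.8 + 8.13) = 0.33 × 15.398 = 5.0813 mm/d
ETc = Kc × ET₀ = 1.07 × 5.0813 = 5.4370 mm/d
Crop demand D = ETc × 31 d = 5.4370 × 31 = 168.547 mm
Pe = 0.75 × 80.2 = 60.150 mm
D − Pe = 168.547 − 60.150 = 108.397 mm
Gross irrigation = 108.397 / 0.74 = 146.482 mm

146.5 mm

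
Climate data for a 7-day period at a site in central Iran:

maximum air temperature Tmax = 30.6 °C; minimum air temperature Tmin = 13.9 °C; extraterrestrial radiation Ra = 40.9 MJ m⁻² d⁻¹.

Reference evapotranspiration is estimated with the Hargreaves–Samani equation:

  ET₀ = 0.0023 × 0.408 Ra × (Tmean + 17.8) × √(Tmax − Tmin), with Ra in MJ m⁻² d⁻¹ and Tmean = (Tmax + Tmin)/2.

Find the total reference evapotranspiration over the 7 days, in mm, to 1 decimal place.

Tmean = (30.6 + 13.9)/2 = 22.25 °C
0.408 Ra = 0.408 × 40.9 = 16.6872 mm/d equivalent
ET₀ = 0.0023 × 16.6872 × (22.25 + 17.8) × √16.7 = 0.0023 × 16.6872 × 40.05 × 4.0866 = 6.2817 mm/d
Over 7 days: 6.2817 × 7 = 43.972 mm

44.0 mm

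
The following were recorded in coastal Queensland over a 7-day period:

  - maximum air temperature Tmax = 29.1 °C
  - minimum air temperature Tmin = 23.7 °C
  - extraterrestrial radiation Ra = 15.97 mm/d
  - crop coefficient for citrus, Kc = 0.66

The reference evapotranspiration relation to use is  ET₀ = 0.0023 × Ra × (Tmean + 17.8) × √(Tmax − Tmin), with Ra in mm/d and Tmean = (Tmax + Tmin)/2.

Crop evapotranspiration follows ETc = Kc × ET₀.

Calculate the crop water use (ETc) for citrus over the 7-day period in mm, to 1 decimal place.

Tmean = (29.1 + 23.7)/2 = 26.40 °C
ET₀ = 0.0023 × 15.97 × (26.40 + 17.8) × √5.4 = 0.0023 × 15.97 × 44.20 × 2.3238 = 3.7727 mm/d
ETc = Kc × ET₀ = 0.66 × 3.7727 = 2.4900 mm/d
Over 7 days: 2.4900 × 7 = 17.430 mm

17.4 mm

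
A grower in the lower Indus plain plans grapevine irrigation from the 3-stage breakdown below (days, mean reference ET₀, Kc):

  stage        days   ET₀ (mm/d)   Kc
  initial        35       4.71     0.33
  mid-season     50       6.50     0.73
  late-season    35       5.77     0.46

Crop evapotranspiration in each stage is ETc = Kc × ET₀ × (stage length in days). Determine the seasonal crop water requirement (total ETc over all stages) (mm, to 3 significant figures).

initial: 0.33 × 4.71 × 35 = 54.40 mm
mid-season: 0.73 × 6.50 × 50 = 237.25 mm
late-season: 0.46 × 5.77 × 35 = 92.90 mm
Seasonal total = 384.55 mm

385 mm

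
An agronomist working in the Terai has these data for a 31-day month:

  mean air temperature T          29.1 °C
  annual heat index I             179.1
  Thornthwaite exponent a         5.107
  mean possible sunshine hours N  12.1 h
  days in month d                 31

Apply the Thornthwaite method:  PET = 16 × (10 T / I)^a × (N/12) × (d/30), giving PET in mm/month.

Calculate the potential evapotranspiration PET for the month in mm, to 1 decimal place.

198.8 mm

10T/I = 10 × 29.1 / 179.1 = 1.6248
(10T/I)^a = 1.6248^5.107 = 11.9277
Uncorrected PET = 16 × 11.9277 = 190.843 mm
Correction = (N/12)(d/30) = (12.1/12)(31/30) = 1.0419
PET = 190.843 × 1.0419 = 198.839 mm/month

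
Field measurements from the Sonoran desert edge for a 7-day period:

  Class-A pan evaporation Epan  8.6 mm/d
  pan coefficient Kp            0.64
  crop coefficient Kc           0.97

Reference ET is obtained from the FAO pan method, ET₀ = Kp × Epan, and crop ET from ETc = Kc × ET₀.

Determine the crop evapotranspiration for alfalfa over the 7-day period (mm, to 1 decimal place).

ET₀ = 0.64 × 8.6 = 5.5040 mm/d
ETc = Kc × ET₀ = 0.97 × 5.5040 = 5.3389 mm/d
Over 7 days: 5.3389 × 7 = 37.372 mm

37.4 mm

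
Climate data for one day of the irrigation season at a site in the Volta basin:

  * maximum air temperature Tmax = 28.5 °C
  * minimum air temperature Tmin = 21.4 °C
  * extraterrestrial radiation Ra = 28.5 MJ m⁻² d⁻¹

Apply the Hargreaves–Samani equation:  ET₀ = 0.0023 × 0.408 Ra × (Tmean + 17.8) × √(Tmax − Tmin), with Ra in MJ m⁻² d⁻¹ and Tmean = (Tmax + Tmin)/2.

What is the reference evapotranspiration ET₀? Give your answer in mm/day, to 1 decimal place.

3.0 mm/day

Tmean = (28.5 + 21.4)/2 = 24.95 °C
0.408 Ra = 0.408 × 28.5 = 11.6280 mm/d equivalent
ET₀ = 0.0023 × 11.6280 × (24.95 + 17.8) × √7.1 = 0.0023 × 11.6280 × 42.75 × 2.6646 = 3.0465 mm/d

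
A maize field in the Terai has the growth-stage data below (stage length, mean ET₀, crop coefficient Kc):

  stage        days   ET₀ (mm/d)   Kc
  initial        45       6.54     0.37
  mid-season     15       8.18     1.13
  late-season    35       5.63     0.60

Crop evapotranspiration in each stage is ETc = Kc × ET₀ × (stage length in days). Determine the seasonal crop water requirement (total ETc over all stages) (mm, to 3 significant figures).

initial: 0.37 × 6.54 × 45 = 108.89 mm
mid-season: 1.13 × 8.18 × 15 = 138.65 mm
late-season: 0.60 × 5.63 × 35 = 118.23 mm
Seasonal total = 365.77 mm

366 mm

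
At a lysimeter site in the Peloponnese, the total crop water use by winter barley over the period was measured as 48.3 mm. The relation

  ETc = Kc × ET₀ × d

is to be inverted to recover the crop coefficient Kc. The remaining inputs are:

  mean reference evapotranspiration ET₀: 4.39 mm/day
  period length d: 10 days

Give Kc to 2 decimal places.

ETc = Kc × ET₀ × d  ⇒  Kc = ETc / (ET₀ × d)
Kc = 48.3 / (4.39 × 10) = 48.3 / 43.90 = 1.1002

1.10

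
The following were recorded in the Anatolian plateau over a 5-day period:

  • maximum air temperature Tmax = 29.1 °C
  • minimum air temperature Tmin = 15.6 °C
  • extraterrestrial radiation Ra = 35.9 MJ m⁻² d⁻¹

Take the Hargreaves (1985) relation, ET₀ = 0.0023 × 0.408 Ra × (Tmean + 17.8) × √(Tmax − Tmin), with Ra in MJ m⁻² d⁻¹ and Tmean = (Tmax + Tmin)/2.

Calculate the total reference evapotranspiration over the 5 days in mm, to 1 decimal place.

24.8 mm

Tmean = (29.1 + 15.6)/2 = 22.35 °C
0.408 Ra = 0.408 × 35.9 = 14.6472 mm/d equivalent
ET₀ = 0.0023 × 14.6472 × (22.35 + 17.8) × √13.5 = 0.0023 × 14.6472 × 40.15 × 3.6742 = 4.9697 mm/d
Over 5 days: 4.9697 × 5 = 24.849 mm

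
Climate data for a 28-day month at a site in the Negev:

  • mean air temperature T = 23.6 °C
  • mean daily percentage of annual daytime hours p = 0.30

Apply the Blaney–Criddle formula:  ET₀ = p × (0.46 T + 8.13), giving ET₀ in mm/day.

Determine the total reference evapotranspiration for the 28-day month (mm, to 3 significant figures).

ET₀ = 0.30 × (0.46 × 23.6 + 8.13) = 0.30 × 18.986 = 5.6958 mm/d
Monthly total = 5.6958 × 28 = 159.482 mm

159 mm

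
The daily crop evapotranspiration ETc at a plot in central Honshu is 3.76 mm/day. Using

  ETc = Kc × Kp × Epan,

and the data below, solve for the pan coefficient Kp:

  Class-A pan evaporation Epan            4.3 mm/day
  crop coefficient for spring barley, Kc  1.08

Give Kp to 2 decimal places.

ETc = Kc × Kp × Epan  ⇒  Kp = ETc / (Kc × Epan)
Kp = 3.76 / (1.08 × 4.3) = 3.76 / 4.644 = 0.8096

0.81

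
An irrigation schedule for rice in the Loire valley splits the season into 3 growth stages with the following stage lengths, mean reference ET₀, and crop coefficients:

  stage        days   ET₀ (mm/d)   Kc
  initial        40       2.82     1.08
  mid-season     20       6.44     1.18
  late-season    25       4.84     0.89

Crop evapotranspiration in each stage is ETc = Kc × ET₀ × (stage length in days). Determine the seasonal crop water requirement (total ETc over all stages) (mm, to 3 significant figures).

381 mm

initial: 1.08 × 2.82 × 40 = 121.82 mm
mid-season: 1.18 × 6.44 × 20 = 151.98 mm
late-season: 0.89 × 4.84 × 25 = 107.69 mm
Seasonal total = 381.49 mm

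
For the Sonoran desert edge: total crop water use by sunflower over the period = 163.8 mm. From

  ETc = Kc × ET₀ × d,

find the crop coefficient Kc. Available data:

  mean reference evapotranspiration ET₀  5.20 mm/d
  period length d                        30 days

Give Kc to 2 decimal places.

1.05

ETc = Kc × ET₀ × d  ⇒  Kc = ETc / (ET₀ × d)
Kc = 163.8 / (5.20 × 30) = 163.8 / 156.00 = 1.0500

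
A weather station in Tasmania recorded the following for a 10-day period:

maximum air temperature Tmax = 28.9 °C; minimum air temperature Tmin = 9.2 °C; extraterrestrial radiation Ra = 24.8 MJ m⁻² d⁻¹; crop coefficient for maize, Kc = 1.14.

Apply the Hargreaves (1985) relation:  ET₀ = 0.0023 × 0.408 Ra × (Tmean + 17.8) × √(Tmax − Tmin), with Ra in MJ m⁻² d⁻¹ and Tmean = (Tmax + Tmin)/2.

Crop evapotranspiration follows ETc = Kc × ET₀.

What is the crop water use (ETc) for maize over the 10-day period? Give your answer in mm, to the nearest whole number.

Tmean = (28.9 + 9.2)/2 = 19.05 °C
0.408 Ra = 0.408 × 24.8 = 10.1184 mm/d equivalent
ET₀ = 0.0023 × 10.1184 × (19.05 + 17.8) × √19.7 = 0.0023 × 10.1184 × 36.85 × 4.4385 = 3.8064 mm/d
ETc = Kc × ET₀ = 1.14 × 3.8064 = 4.3393 mm/d
Over 10 days: 4.3393 × 10 = 43.393 mm

43 mm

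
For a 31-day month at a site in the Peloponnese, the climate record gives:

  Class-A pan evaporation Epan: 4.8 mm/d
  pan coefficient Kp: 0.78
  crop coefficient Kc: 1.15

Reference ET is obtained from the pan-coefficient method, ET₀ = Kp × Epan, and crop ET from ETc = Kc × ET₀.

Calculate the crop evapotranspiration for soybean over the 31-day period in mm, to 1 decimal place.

ET₀ = 0.78 × 4.8 = 3.7440 mm/d
ETc = Kc × ET₀ = 1.15 × 3.7440 = 4.3056 mm/d
Over 31 days: 4.3056 × 31 = 133.474 mm

133.5 mm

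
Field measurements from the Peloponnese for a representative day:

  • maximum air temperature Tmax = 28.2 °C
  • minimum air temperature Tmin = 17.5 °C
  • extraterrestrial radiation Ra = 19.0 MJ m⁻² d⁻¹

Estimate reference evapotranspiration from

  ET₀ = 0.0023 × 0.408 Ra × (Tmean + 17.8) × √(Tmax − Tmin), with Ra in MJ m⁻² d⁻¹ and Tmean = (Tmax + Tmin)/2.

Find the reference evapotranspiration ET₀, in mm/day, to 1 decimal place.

Tmean = (28.2 + 17.5)/2 = 22.85 °C
0.408 Ra = 0.408 × 19.0 = 7.7520 mm/d equivalent
ET₀ = 0.0023 × 7.7520 × (22.85 + 17.8) × √10.7 = 0.0023 × 7.7520 × 40.65 × 3.2711 = 2.3708 mm/d

2.4 mm/day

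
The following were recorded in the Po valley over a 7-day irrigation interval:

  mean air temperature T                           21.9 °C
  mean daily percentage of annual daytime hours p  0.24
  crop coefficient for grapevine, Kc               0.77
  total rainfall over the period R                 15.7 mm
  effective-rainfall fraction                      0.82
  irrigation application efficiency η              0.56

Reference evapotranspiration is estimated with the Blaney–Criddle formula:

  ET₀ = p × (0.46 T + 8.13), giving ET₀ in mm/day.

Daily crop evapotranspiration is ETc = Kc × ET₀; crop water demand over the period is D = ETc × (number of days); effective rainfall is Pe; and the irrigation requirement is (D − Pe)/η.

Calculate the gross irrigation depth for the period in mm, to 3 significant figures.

ET₀ = 0.24 × (0.46 × 21.9 + 8.13) = 0.24 × 18.204 = 4.3690 mm/d
ETc = Kc × ET₀ = 0.77 × 4.3690 = 3.3641 mm/d
Crop demand D = ETc × 7 d = 3.3641 × 7 = 23.549 mm
Pe = 0.82 × 15.7 = 12.874 mm
D − Pe = 23.549 − 12.874 = 10.675 mm
Gross irrigation = 10.675 / 0.56 = 19.063 mm

19.1 mm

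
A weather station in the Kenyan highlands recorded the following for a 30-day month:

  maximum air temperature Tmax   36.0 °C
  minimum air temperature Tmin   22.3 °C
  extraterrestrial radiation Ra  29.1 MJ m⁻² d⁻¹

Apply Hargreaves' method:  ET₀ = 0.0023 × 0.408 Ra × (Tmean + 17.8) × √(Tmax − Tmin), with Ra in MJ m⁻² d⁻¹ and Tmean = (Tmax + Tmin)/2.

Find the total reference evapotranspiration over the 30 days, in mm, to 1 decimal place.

142.4 mm

Tmean = (36.0 + 22.3)/2 = 29.15 °C
0.408 Ra = 0.408 × 29.1 = 11.8728 mm/d equivalent
ET₀ = 0.0023 × 11.8728 × (29.15 + 17.8) × √13.7 = 0.0023 × 11.8728 × 46.95 × 3.7014 = 4.7455 mm/d
Over 30 days: 4.7455 × 30 = 142.365 mm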